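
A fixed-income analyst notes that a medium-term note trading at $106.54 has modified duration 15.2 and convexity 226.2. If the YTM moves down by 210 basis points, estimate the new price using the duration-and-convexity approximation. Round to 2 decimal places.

$145.86

Duration effect: -D_mod·Δy = -15.2 × (-0.021) = +0.319200
Convexity effect: ½·C·(Δy)² = 0.5 × 226.2 × (-0.021)² = +0.0498771
ΔP/P ≈ +0.319200 + 0.0498771 = +0.3690771
New price ≈ 106.54 × (1 + 0.3690771) = 145.861474234.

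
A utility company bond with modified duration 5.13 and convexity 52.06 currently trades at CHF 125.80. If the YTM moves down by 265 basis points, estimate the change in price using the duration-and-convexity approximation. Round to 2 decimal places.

+CHF 19.40

Duration effect: -D_mod·Δy = -5.13 × (-0.0265) = +0.135945
Convexity effect: ½·C·(Δy)² = 0.5 × 52.06 × (-0.0265)² = +0.0182795675
ΔP/P ≈ +0.135945 + 0.0182795675 = +0.1542245675
ΔP ≈ 125.80 × (+0.1542245675) = +19.4014505915.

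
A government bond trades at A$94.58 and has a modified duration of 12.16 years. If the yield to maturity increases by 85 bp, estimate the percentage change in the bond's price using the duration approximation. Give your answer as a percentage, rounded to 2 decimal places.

-10.34%

Duration approximation: ΔP/P ≈ -D_mod · Δy = -12.16 × (+0.0085) = -0.103360.
As a percentage: -10.3360%.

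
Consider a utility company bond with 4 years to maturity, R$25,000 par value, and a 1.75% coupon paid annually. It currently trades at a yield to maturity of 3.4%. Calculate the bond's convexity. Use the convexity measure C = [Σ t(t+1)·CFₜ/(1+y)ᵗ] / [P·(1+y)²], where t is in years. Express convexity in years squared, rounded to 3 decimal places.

With y = 0.034:
  t   CF        PV=CF/(1+0.034)^t    t·PV        t(t+1)·PV
  1       437.50       423.1141       423.1141         846.2282
  2       437.50       409.2013       818.4026       2,455.2077
  3       437.50       395.7459     1,187.2377       4,748.9510
  4    25,437.50    22,253.1898    89,012.7591     445,063.7954
  Σ                 23,481.2511    91,441.5135     453,114.1823
P = 23,481.2511.
Convexity = Σ t(t+1)·PV / [P·(1+y)²] = 453,114.1823 / (23,481.2511 × 1.069156) = 18.04868.

18.049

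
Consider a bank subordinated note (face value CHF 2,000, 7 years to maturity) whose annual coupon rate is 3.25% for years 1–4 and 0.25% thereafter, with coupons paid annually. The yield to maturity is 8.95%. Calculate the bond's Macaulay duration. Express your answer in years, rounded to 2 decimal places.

6.26 years

Periodic yield y = 0.0895. Discount each cash flow and weight by its year:
  t   CF        PV=CF/(1+0.0895)^t    t·PV
  1        65.00        59.6604        59.6604
  2        65.00        54.7594       109.5189
  3        65.00        50.2611       150.7832
  4        65.00        46.1322       184.5289
  5         5.00         3.2571        16.2856
  6         5.00         2.9896        17.9373
  7     2,005.00     1,100.3320     7,702.3238
  Σ                  1,317.3918     8,241.0381
Price P = Σ PV = 1,317.3918.
Macaulay duration = Σ(t·PV) / P = 8,241.0381 / 1,317.3918 = 6.25557 years.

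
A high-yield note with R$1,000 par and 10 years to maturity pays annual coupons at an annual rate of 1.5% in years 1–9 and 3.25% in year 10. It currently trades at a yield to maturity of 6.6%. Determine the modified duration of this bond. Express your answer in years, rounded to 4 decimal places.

Periodic yield y = 0.066. First find Macaulay duration:
  t   CF        PV=CF/(1+0.066)^t    t·PV
  1        15.00        14.0713        14.0713
  2        15.00        13.2001        26.4002
  3        15.00        12.3828        37.1485
  4        15.00        11.6162        46.4646
  5        15.00        10.8970        54.4848
  6        15.00        10.2223        61.3337
  7        15.00         9.5894        67.1257
  8        15.00         8.9957        71.9654
  9        15.00         8.4387        75.9485
  10    1,032.50       544.9015     5,449.0151
  Σ                    644.3149     5,903.9577
P = 644.3149; Macaulay duration = 5,903.9577 / 644.3149 = 9.16316 years.
Modified duration = D_Mac / (1 + y) = 9.16316 / 1.066 = 8.59583 years.

8.5958 years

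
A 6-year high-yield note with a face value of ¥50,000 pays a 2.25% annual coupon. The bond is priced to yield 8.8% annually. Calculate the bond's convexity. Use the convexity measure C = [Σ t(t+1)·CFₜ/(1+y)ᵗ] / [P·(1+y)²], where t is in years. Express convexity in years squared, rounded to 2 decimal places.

With y = 0.088:
  t   CF        PV=CF/(1+0.088)^t    t·PV        t(t+1)·PV
  1     1,125.00     1,034.0074     1,034.0074       2,068.0147
  2     1,125.00       950.3744     1,900.7488       5,702.2464
  3     1,125.00       873.5059     2,620.5177      10,482.0706
  4     1,125.00       802.8547     3,211.4187      16,057.0935
  5     1,125.00       737.9179     3,689.5895      22,137.5370
  6    51,125.00    30,821.9384   184,931.6307   1,294,521.4149
  Σ                 35,220.5987   197,387.9127   1,350,968.3772
P = 35,220.5987.
Convexity = Σ t(t+1)·PV / [P·(1+y)²] = 1,350,968.3772 / (35,220.5987 × 1.183744) = 32.40341.

32.40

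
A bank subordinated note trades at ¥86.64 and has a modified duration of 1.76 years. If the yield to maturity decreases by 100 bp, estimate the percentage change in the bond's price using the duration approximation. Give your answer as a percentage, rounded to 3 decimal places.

Duration approximation: ΔP/P ≈ -D_mod · Δy = -1.76 × (-0.01) = +0.017600.
As a percentage: +1.7600%.

+1.760%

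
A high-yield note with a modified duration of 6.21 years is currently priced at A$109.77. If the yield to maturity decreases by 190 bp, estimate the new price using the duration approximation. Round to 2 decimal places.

A$122.72

Duration approximation: ΔP/P ≈ -D_mod · Δy = -6.21 × (-0.019) = +0.117990.
New price ≈ 109.77 × (1 + 0.117990) = 122.7217623.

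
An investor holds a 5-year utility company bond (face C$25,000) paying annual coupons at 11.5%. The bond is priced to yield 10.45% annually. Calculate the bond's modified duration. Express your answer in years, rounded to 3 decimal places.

3.702 years

Periodic yield y = 0.1045. First find Macaulay duration:
  t   CF        PV=CF/(1+0.1045)^t    t·PV
  1     2,875.00     2,602.9878     2,602.9878
  2     2,875.00     2,356.7114     4,713.4229
  3     2,875.00     2,133.7360     6,401.2081
  4     2,875.00     1,931.8570     7,727.4279
  5    27,875.00    16,958.4547    84,792.2734
  Σ                 25,983.7469   106,237.3199
P = 25,983.7469; Macaulay duration = 106,237.3199 / 25,983.7469 = 4.08861 years.
Modified duration = D_Mac / (1 + y) = 4.08861 / 1.1045 = 3.70177 years.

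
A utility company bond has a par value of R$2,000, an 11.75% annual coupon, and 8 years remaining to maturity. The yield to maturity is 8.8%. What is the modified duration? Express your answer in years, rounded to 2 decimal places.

Periodic yield y = 0.088. First find Macaulay duration:
  t   CF        PV=CF/(1+0.088)^t    t·PV
  1       235.00       215.9926       215.9926
  2       235.00       198.5227       397.0453
  3       235.00       182.4657       547.3970
  4       235.00       167.7074       670.8297
  5       235.00       154.1429       770.7143
  6       235.00       141.6754       850.0525
  7       235.00       130.2164       911.5146
  8     2,235.00     1,138.2728     9,106.1825
  Σ                  2,328.9959    13,469.7285
P = 2,328.9959; Macaulay duration = 13,469.7285 / 2,328.9959 = 5.78349 years.
Modified duration = D_Mac / (1 + y) = 5.78349 / 1.088 = 5.31571 years.

5.32 years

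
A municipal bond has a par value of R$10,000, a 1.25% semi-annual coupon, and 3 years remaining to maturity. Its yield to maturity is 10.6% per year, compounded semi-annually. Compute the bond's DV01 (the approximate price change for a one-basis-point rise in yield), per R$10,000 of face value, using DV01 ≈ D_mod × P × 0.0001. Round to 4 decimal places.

Periodic yield y = 0.053.
  t   CF        PV=CF/(1+0.053)^t    t·PV
  1        62.50        59.3542        59.3542
  2        62.50        56.3668       112.7336
  3        62.50        53.5297       160.5891
  4        62.50        50.8354       203.3417
  5        62.50        48.2768       241.3838
  6    10,062.50     7,381.3477    44,288.0865
  Σ                  7,649.7107    45,065.4890
P = 7,649.7107; D_Mac = 5.89114 half-year periods = 2.94557 yrs; D_mod = 2.79731 yrs.
DV01 ≈ 2.79731 × 7,649.7107 × 0.0001 = 2.139862.

R$2.1399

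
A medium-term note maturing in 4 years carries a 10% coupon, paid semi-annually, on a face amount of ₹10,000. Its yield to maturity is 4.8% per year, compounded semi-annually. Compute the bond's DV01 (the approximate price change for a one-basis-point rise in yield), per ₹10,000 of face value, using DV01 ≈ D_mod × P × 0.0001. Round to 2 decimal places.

₹4.00

Periodic yield y = 0.024.
  t   CF        PV=CF/(1+0.024)^t    t·PV
  1       500.00       488.2812       488.2812
  2       500.00       476.8372       953.6743
  3       500.00       465.6613     1,396.9839
  4       500.00       454.7474     1,818.9894
  5       500.00       444.0892     2,220.4460
  6       500.00       433.6809     2,602.0852
  7       500.00       423.5165     2,964.6153
  8    10,500.00     8,685.3964    69,483.1715
  Σ                 11,872.2100    81,928.2469
P = 11,872.2100; D_Mac = 6.90084 half-year periods = 3.45042 yrs; D_mod = 3.36955 yrs.
DV01 ≈ 3.36955 × 11,872.2100 × 0.0001 = 4.000403.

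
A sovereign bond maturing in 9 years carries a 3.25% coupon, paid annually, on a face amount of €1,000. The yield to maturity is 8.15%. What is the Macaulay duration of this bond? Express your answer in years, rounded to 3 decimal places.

7.690 years

Periodic yield y = 0.0815. Discount each cash flow and weight by its year:
  t   CF        PV=CF/(1+0.0815)^t    t·PV
  1        32.50        30.0509        30.0509
  2        32.50        27.7863        55.5725
  3        32.50        25.6923        77.0770
  4        32.50        23.7562        95.0249
  5        32.50        21.9660       109.8299
  6        32.50        20.3107       121.8640
  7        32.50        18.7801       131.4606
  8        32.50        17.3649       138.9188
  9     1,032.50       510.0953     4,590.8580
  Σ                    695.8026     5,350.6567
Price P = Σ PV = 695.8026.
Macaulay duration = Σ(t·PV) / P = 5,350.6567 / 695.8026 = 7.68991 years.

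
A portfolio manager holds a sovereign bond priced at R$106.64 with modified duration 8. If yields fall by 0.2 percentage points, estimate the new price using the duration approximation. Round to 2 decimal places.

R$108.35

Duration approximation: ΔP/P ≈ -D_mod · Δy = -8 × (-0.002) = +0.016000.
New price ≈ 106.64 × (1 + 0.016000) = 108.34624.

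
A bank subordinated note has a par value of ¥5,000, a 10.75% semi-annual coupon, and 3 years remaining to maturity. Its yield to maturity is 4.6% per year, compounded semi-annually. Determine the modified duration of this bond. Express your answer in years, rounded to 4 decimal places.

Periodic yield y = 0.023. First find Macaulay duration:
  t   CF        PV=CF/(1+0.023)^t    t·PV
  1       268.75       262.7077       262.7077
  2       268.75       256.8013       513.6026
  3       268.75       251.0277       753.0830
  4       268.75       245.3838       981.5353
  5       268.75       239.8669     1,199.3345
  6     5,268.75     4,596.7807    27,580.6845
  Σ                  5,852.5681    31,290.9475
P = 5,852.5681; Macaulay duration = 31,290.9475 / 5,852.5681 = 5.34653 half-year periods = 2.67327 years.
Modified duration = D_Mac / (1 + y) = 2.67327 / 1.023 = 2.61316 years.

2.6132 years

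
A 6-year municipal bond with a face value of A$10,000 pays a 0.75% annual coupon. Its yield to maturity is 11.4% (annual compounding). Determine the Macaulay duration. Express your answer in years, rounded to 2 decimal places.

5.84 years

Periodic yield y = 0.114. Discount each cash flow and weight by its year:
  t   CF        PV=CF/(1+0.114)^t    t·PV
  1        75.00        67.3250        67.3250
  2        75.00        60.4353       120.8707
  3        75.00        54.2507       162.7522
  4        75.00        48.6991       194.7962
  5        75.00        43.7155       218.5774
  6    10,075.00     5,271.4963    31,628.9781
  Σ                  5,545.9219    32,393.2995
Price P = Σ PV = 5,545.9219.
Macaulay duration = Σ(t·PV) / P = 32,393.2995 / 5,545.9219 = 5.84092 years.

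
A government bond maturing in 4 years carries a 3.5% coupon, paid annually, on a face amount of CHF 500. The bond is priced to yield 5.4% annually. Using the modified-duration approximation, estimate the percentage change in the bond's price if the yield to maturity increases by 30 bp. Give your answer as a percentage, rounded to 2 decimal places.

-1.08%

Periodic yield y = 0.054. Modified duration first:
  t   CF        PV=CF/(1+0.054)^t    t·PV
  1        17.50        16.6034        16.6034
  2        17.50        15.7528        31.5055
  3        17.50        14.9457        44.8371
  4       517.50       419.3223     1,677.2890
  Σ                    466.6241     1,770.2351
P = 466.6241; D_Mac = 3.79371 yrs; D_mod = 3.79371/(1+0.054) = 3.59934 yrs.
ΔP/P ≈ -D_mod · Δy = -3.59934 × (+0.003) = -0.010798 = -1.0798%.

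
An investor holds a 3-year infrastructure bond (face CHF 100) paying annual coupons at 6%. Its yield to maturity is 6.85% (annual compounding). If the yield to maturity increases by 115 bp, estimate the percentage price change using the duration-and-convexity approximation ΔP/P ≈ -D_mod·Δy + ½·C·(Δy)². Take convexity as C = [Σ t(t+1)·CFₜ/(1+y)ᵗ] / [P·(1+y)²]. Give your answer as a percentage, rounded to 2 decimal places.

-2.98%

With y = 0.0685:
  t   CF        PV=CF/(1+0.0685)^t    t·PV        t(t+1)·PV
  1         6.00         5.6153         5.6153          11.2307
  2         6.00         5.2554        10.5107          31.5321
  3       106.00        86.8925       260.6775       1,042.7100
  Σ                     97.7632       276.8036       1,085.4728
P = 97.7632; D_Mac = 2.83137 yrs; D_mod = 2.64985 yrs; C = 9.72511.
Duration effect: -2.64985 × (+0.0115) = -0.030473
Convexity effect: 0.5 × 9.72511 × (0.0115)² = +0.0006431
ΔP/P ≈ -0.030473 + 0.0006431 = -0.029830 = -2.9830%.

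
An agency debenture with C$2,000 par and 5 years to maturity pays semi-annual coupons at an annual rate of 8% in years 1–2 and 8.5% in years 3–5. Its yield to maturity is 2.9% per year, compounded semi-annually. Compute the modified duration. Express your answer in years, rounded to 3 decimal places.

4.241 years

Periodic yield y = 0.0145. First find Macaulay duration:
  t   CF        PV=CF/(1+0.0145)^t    t·PV
  1        80.00        78.8566        78.8566
  2        80.00        77.7295       155.4590
  3        80.00        76.6185       229.8556
  4        80.00        75.5234       302.0938
  5        85.00        79.0968       395.4838
  6        85.00        77.9662       467.7975
  7        85.00        76.8519       537.9632
  8        85.00        75.7535       606.0277
  9        85.00        74.6707       672.0367
  10    2,085.00     1,805.4503    18,054.5033
  Σ                  2,498.5175    21,500.0772
P = 2,498.5175; Macaulay duration = 21,500.0772 / 2,498.5175 = 8.60513 half-year periods = 4.30257 years.
Modified duration = D_Mac / (1 + y) = 4.30257 / 1.0145 = 4.24107 years.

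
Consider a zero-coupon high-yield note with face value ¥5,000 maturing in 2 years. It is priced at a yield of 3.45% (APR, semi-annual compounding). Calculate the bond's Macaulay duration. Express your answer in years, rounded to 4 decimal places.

A zero-coupon bond has a single cash flow at maturity, so its Macaulay duration equals its maturity: 2 years.
(Equivalently: 4 semi-annual periods ÷ 2 = 2 years.)

2.0000 years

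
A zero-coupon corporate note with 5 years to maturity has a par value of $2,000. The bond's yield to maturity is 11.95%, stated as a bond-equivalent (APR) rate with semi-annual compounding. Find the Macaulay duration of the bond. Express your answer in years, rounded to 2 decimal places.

5.00 years

A zero-coupon bond has a single cash flow at maturity, so its Macaulay duration equals its maturity: 5 years.
(Equivalently: 10 semi-annual periods ÷ 2 = 5 years.)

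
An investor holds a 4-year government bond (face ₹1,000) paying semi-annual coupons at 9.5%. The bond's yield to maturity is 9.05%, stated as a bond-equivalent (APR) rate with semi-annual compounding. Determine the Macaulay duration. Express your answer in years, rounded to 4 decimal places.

3.4245 years

Periodic yield y = 0.04525. Discount each cash flow and weight by its period:
  t   CF        PV=CF/(1+0.04525)^t    t·PV
  1        47.50        45.4437        45.4437
  2        47.50        43.4764        86.9527
  3        47.50        41.5942       124.7827
  4        47.50        39.7936       159.1743
  5        47.50        38.0709       190.3543
  6        47.50        36.4227       218.5364
  7        47.50        34.8460       243.9217
  8     1,047.50       735.1782     5,881.4256
  Σ                  1,014.8256     6,950.5914
Price P = Σ PV = 1,014.8256.
Macaulay duration = Σ(t·PV) / P = 6,950.5914 / 1,014.8256 = 6.84905 half-year periods.
In years: 6.84905 / 2 = 3.42453 years.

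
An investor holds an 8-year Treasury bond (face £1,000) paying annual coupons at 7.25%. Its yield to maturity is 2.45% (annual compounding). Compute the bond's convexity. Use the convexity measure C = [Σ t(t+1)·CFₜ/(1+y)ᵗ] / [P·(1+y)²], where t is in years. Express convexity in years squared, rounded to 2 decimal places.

52.63

With y = 0.0245:
  t   CF        PV=CF/(1+0.0245)^t    t·PV        t(t+1)·PV
  1        72.50        70.7662        70.7662         141.5325
  2        72.50        69.0739       138.1478         414.4435
  3        72.50        67.4221       202.2662         809.0649
  4        72.50        65.8097       263.2389       1,316.1947
  5        72.50        64.2360       321.1798       1,927.0787
  6        72.50        62.6998       376.1989       2,633.3921
  7        72.50        61.2004       428.4028       3,427.2225
  8     1,072.50       883.6934     7,069.5470      63,625.9230
  Σ                  1,344.9015     8,869.7477      74,294.8518
P = 1,344.9015.
Convexity = Σ t(t+1)·PV / [P·(1+y)²] = 74,294.8518 / (1,344.9015 × 1.049600) = 52.63133.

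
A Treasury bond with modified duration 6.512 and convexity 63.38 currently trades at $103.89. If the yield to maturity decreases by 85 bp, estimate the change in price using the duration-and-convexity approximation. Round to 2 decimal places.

Duration effect: -D_mod·Δy = -6.512 × (-0.0085) = +0.055352
Convexity effect: ½·C·(Δy)² = 0.5 × 63.38 × (-0.0085)² = +0.0022896025
ΔP/P ≈ +0.055352 + 0.0022896025 = +0.0576416025
ΔP ≈ 103.89 × (+0.0576416025) = +5.988386083725.

+$5.99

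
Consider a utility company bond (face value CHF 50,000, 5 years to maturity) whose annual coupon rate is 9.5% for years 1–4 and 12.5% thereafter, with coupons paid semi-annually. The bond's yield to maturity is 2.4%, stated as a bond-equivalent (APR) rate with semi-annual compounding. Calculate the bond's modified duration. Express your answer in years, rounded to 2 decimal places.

Periodic yield y = 0.012. First find Macaulay duration:
  t   CF        PV=CF/(1+0.012)^t    t·PV
  1     2,375.00     2,346.8379     2,346.8379
  2     2,375.00     2,319.0098     4,638.0197
  3     2,375.00     2,291.5117     6,874.5351
  4     2,375.00     2,264.3396     9,057.3584
  5     2,375.00     2,237.4897    11,187.4487
  6     2,375.00     2,210.9582    13,265.7494
  7     2,375.00     2,184.7413    15,293.1894
  8     2,375.00     2,158.8353    17,270.6825
  9     3,125.00     2,806.8901    25,262.0109
  10   53,125.00    47,151.3160   471,513.1595
  Σ                 67,971.9297   576,708.9915
P = 67,971.9297; Macaulay duration = 576,708.9915 / 67,971.9297 = 8.48452 half-year periods = 4.24226 years.
Modified duration = D_Mac / (1 + y) = 4.24226 / 1.012 = 4.19196 years.

4.19 years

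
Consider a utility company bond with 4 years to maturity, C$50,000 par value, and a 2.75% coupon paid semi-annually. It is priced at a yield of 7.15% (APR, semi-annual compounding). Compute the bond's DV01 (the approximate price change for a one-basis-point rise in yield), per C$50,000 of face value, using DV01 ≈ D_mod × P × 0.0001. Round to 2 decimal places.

Periodic yield y = 0.03575.
  t   CF        PV=CF/(1+0.03575)^t    t·PV
  1       687.50       663.7702       663.7702
  2       687.50       640.8595     1,281.7190
  3       687.50       618.7395     1,856.2186
  4       687.50       597.3831     2,389.5324
  5       687.50       576.7638     2,883.8190
  6       687.50       556.8562     3,341.1371
  7       687.50       537.6357     3,763.4500
  8    50,687.50    38,270.2532   306,162.0258
  Σ                 42,462.2613   322,341.6721
P = 42,462.2613; D_Mac = 7.59125 half-year periods = 3.79563 yrs; D_mod = 3.66462 yrs.
DV01 ≈ 3.66462 × 42,462.2613 × 0.0001 = 15.560786.

C$15.56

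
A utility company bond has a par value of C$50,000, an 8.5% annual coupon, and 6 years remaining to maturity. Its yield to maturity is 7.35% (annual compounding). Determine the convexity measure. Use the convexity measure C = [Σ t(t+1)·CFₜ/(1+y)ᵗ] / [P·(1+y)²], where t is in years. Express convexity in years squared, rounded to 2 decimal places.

With y = 0.0735:
  t   CF        PV=CF/(1+0.0735)^t    t·PV        t(t+1)·PV
  1     4,250.00     3,959.0126     3,959.0126       7,918.0252
  2     4,250.00     3,687.9484     7,375.8967      22,127.6902
  3     4,250.00     3,435.4433    10,306.3299      41,225.3195
  4     4,250.00     3,200.2266    12,800.9065      64,004.5326
  5     4,250.00     2,981.1147    14,905.5735      89,433.4410
  6    54,250.00    35,447.6501   212,685.9005   1,488,801.3032
  Σ                 52,711.3956   262,033.6197   1,713,510.3117
P = 52,711.3956.
Convexity = Σ t(t+1)·PV / [P·(1+y)²] = 1,713,510.3117 / (52,711.3956 × 1.152402) = 28.20838.

28.21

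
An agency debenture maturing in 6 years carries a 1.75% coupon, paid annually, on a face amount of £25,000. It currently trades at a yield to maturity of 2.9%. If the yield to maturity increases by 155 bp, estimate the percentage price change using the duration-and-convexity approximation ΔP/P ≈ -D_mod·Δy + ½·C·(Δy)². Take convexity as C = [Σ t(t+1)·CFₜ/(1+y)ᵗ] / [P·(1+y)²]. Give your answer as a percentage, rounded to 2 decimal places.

With y = 0.029:
  t   CF        PV=CF/(1+0.029)^t    t·PV        t(t+1)·PV
  1       437.50       425.1701       425.1701         850.3401
  2       437.50       413.1876       826.3753       2,479.1258
  3       437.50       401.5429     1,204.6286       4,818.5146
  4       437.50       390.2263     1,560.9053       7,804.5264
  5       437.50       379.2287     1,896.1434      11,376.8606
  6    25,437.50    21,428.0267   128,568.1599     899,977.1196
  Σ                 23,437.3822   134,481.3826     927,306.4872
P = 23,437.3822; D_Mac = 5.73790 yrs; D_mod = 5.57619 yrs; C = 37.36659.
Duration effect: -5.57619 × (+0.0155) = -0.086431
Convexity effect: 0.5 × 37.36659 × (0.0155)² = +0.0044887
ΔP/P ≈ -0.086431 + 0.0044887 = -0.081942 = -8.1942%.

-8.19%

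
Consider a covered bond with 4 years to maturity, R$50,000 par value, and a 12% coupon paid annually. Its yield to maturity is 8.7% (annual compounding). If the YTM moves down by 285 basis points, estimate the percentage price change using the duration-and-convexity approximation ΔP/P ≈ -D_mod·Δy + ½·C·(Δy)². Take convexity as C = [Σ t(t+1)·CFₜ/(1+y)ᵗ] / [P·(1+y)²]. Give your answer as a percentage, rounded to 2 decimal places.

With y = 0.087:
  t   CF        PV=CF/(1+0.087)^t    t·PV        t(t+1)·PV
  1     6,000.00     5,519.7792     5,519.7792      11,039.5584
  2     6,000.00     5,077.9938    10,155.9875      30,467.9625
  3     6,000.00     4,671.5674    14,014.7022      56,058.8087
  4    56,000.00    40,111.5875   160,446.3501     802,231.7504
  Σ                 55,380.9279   190,136.8190     899,798.0800
P = 55,380.9279; D_Mac = 3.43325 yrs; D_mod = 3.15847 yrs; C = 13.75073.
Duration effect: -3.15847 × (-0.0285) = +0.090016
Convexity effect: 0.5 × 13.75073 × (-0.0285)² = +0.0055845
ΔP/P ≈ +0.090016 + 0.0055845 = +0.095601 = +9.5601%.

+9.56%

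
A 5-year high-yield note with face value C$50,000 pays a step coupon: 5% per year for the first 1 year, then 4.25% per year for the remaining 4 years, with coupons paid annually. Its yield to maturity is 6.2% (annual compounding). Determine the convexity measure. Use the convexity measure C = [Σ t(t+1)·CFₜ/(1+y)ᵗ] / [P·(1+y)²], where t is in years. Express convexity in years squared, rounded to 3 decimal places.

23.538

With y = 0.062:
  t   CF        PV=CF/(1+0.062)^t    t·PV        t(t+1)·PV
  1     2,500.00     2,354.0490     2,354.0490       4,708.0979
  2     2,125.00     1,884.1258     3,768.2516      11,304.7549
  3     2,125.00     1,774.1298     5,322.3893      21,289.5573
  4     2,125.00     1,670.5553     6,682.2214      33,411.1068
  5    52,125.00    38,585.4424   192,927.2121   1,157,563.2727
  Σ                 46,268.3023   211,054.1234   1,228,276.7896
P = 46,268.3023.
Convexity = Σ t(t+1)·PV / [P·(1+y)²] = 1,228,276.7896 / (46,268.3023 × 1.127844) = 23.53768.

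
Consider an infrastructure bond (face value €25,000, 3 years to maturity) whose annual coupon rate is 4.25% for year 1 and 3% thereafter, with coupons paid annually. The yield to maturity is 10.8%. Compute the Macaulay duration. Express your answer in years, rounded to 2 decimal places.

Periodic yield y = 0.108. Discount each cash flow and weight by its year:
  t   CF        PV=CF/(1+0.108)^t    t·PV
  1     1,062.50       958.9350       958.9350
  2       750.00       610.9163     1,221.8327
  3    25,750.00    18,930.3199    56,790.9596
  Σ                 20,500.1712    58,971.7273
Price P = Σ PV = 20,500.1712.
Macaulay duration = Σ(t·PV) / P = 58,971.7273 / 20,500.1712 = 2.87665 years.

2.88 years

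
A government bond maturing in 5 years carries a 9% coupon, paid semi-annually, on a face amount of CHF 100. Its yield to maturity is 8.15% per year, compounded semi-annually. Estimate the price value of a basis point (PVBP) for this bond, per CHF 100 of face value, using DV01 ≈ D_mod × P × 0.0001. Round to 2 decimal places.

Periodic yield y = 0.04075.
  t   CF        PV=CF/(1+0.04075)^t    t·PV
  1         4.50         4.3238         4.3238
  2         4.50         4.1545         8.3090
  3         4.50         3.9918        11.9755
  4         4.50         3.8355        15.3422
  5         4.50         3.6854        18.4268
  6         4.50         3.5411        21.2464
  7         4.50         3.4024        23.8169
  8         4.50         3.2692        26.1536
  9         4.50         3.1412        28.2707
  10      104.50        70.0894       700.8936
  Σ                    103.4343       858.7586
P = 103.4343; D_Mac = 8.30245 half-year periods = 4.15123 yrs; D_mod = 3.98869 yrs.
DV01 ≈ 3.98869 × 103.4343 × 0.0001 = 0.041257.

CHF 0.04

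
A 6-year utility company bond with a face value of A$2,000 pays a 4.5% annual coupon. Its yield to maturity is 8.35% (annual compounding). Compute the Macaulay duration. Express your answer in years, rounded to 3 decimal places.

Periodic yield y = 0.0835. Discount each cash flow and weight by its year:
  t   CF        PV=CF/(1+0.0835)^t    t·PV
  1        90.00        83.0641        83.0641
  2        90.00        76.6628       153.3256
  3        90.00        70.7548       212.2643
  4        90.00        65.3021       261.2082
  5        90.00        60.2695       301.3477
  6     2,090.00     1,291.7331     7,750.3987
  Σ                  1,647.7864     8,761.6087
Price P = Σ PV = 1,647.7864.
Macaulay duration = Σ(t·PV) / P = 8,761.6087 / 1,647.7864 = 5.31720 years.

5.317 years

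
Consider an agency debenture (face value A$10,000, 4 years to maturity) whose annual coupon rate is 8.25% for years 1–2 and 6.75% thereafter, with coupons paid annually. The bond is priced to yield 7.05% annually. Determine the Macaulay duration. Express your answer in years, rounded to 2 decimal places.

Periodic yield y = 0.0705. Discount each cash flow and weight by its year:
  t   CF        PV=CF/(1+0.0705)^t    t·PV
  1       825.00       770.6679       770.6679
  2       825.00       719.9140     1,439.8280
  3       675.00       550.2294     1,650.6881
  4    10,675.00     8,128.7019    32,514.8076
  Σ                 10,169.5131    36,375.9915
Price P = Σ PV = 10,169.5131.
Macaulay duration = Σ(t·PV) / P = 36,375.9915 / 10,169.5131 = 3.57696 years.

3.58 years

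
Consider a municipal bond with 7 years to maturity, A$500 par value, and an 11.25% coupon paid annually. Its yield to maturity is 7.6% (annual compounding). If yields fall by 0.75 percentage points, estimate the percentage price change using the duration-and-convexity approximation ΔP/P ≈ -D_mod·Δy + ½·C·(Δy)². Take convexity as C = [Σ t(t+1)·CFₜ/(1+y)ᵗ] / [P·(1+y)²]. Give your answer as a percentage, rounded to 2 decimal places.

With y = 0.076:
  t   CF        PV=CF/(1+0.076)^t    t·PV        t(t+1)·PV
  1        56.25        52.2770        52.2770         104.5539
  2        56.25        48.5845        97.1691         291.5072
  3        56.25        45.1529       135.4587         541.8349
  4        56.25        41.9637       167.8547         839.2734
  5        56.25        38.9997       194.9985       1,169.9907
  6        56.25        36.2451       217.4704       1,522.2928
  7       556.25       333.1073     2,331.7510      18,654.0077
  Σ                    596.3301     3,196.9792      23,123.4605
P = 596.3301; D_Mac = 5.36109 yrs; D_mod = 4.98243 yrs; C = 33.49204.
Duration effect: -4.98243 × (-0.0075) = +0.037368
Convexity effect: 0.5 × 33.49204 × (-0.0075)² = +0.0009420
ΔP/P ≈ +0.037368 + 0.0009420 = +0.038310 = +3.8310%.

+3.83%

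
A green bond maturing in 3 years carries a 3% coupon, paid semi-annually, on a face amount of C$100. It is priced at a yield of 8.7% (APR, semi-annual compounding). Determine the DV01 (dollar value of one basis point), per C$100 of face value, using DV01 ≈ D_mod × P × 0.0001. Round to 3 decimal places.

Periodic yield y = 0.0435.
  t   CF        PV=CF/(1+0.0435)^t    t·PV
  1         1.50         1.4375         1.4375
  2         1.50         1.3775         2.7551
  3         1.50         1.3201         3.9604
  4         1.50         1.2651         5.0604
  5         1.50         1.2124         6.0618
  6       101.50        78.6161       471.6964
  Σ                     85.2286       490.9715
P = 85.2286; D_Mac = 5.76064 half-year periods = 2.88032 yrs; D_mod = 2.76025 yrs.
DV01 ≈ 2.76025 × 85.2286 × 0.0001 = 0.023525.

C$0.024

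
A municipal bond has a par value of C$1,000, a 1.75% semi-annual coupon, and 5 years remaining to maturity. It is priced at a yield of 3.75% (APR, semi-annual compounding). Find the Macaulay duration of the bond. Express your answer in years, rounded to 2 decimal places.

Periodic yield y = 0.01875. Discount each cash flow and weight by its period:
  t   CF        PV=CF/(1+0.01875)^t    t·PV
  1         8.75         8.5890         8.5890
  2         8.75         8.4309        16.8618
  3         8.75         8.2757        24.8271
  4         8.75         8.1234        32.4936
  5         8.75         7.9739        39.8694
  6         8.75         7.8271        46.9628
  7         8.75         7.6831        53.7815
  8         8.75         7.5417        60.3333
  9         8.75         7.4029        66.6257
  10    1,008.75       837.7363     8,377.3629
  Σ                    909.5838     8,727.7070
Price P = Σ PV = 909.5838.
Macaulay duration = Σ(t·PV) / P = 8,727.7070 / 909.5838 = 9.59528 half-year periods.
In years: 9.59528 / 2 = 4.79764 years.

4.80 years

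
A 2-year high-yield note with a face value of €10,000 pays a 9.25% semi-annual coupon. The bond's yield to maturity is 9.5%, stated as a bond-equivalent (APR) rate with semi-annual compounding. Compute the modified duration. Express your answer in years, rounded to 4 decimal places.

1.7861 years

Periodic yield y = 0.0475. First find Macaulay duration:
  t   CF        PV=CF/(1+0.0475)^t    t·PV
  1       462.50       441.5274       441.5274
  2       462.50       421.5059       843.0118
  3       462.50       402.3923     1,207.1768
  4    10,462.50     8,689.9914    34,759.9654
  Σ                  9,955.4170    37,251.6815
P = 9,955.4170; Macaulay duration = 37,251.6815 / 9,955.4170 = 3.74185 half-year periods = 1.87093 years.
Modified duration = D_Mac / (1 + y) = 1.87093 / 1.0475 = 1.78609 years.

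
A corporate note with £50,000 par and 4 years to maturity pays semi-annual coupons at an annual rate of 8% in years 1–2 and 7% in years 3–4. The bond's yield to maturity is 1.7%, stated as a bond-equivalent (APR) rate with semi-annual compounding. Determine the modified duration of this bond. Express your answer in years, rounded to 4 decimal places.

Periodic yield y = 0.0085. First find Macaulay duration:
  t   CF        PV=CF/(1+0.0085)^t    t·PV
  1     2,000.00     1,983.1433     1,983.1433
  2     2,000.00     1,966.4286     3,932.8573
  3     2,000.00     1,949.8549     5,849.5646
  4     2,000.00     1,933.4208     7,733.6832
  5     1,750.00     1,677.4846     8,387.4229
  6     1,750.00     1,663.3461     9,980.0768
  7     1,750.00     1,649.3269    11,545.2880
  8    51,750.00    48,361.8754   386,895.0031
  Σ                 61,184.8806   436,307.0392
P = 61,184.8806; Macaulay duration = 436,307.0392 / 61,184.8806 = 7.13096 half-year periods = 3.56548 years.
Modified duration = D_Mac / (1 + y) = 3.56548 / 1.0085 = 3.53543 years.

3.5354 years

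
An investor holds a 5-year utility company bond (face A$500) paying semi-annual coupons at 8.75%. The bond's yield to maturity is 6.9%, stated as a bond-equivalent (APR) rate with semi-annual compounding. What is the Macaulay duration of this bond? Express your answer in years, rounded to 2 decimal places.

4.19 years

Periodic yield y = 0.0345. Discount each cash flow and weight by its period:
  t   CF        PV=CF/(1+0.0345)^t    t·PV
  1       21.875        21.1455        21.1455
  2       21.875        20.4403        40.8806
  3       21.875        19.7586        59.2759
  4       21.875        19.0997        76.3987
  5       21.875        18.4627        92.3136
  6       21.875        17.8470       107.0820
  7       21.875        17.2518       120.7627
  8       21.875        16.6765       133.4118
  9       21.875        16.1203       145.0829
  10     521.875       371.7590     3,717.5904
  Σ                    538.5614     4,513.9439
Price P = Σ PV = 538.5614.
Macaulay duration = Σ(t·PV) / P = 4,513.9439 / 538.5614 = 8.38148 half-year periods.
In years: 8.38148 / 2 = 4.19074 years.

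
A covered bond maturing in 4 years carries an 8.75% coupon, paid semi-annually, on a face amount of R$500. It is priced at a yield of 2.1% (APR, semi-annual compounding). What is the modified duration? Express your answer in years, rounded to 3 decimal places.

3.490 years

Periodic yield y = 0.0105. First find Macaulay duration:
  t   CF        PV=CF/(1+0.0105)^t    t·PV
  1       21.875        21.6477        21.6477
  2       21.875        21.4228        42.8455
  3       21.875        21.2002        63.6005
  4       21.875        20.9799        83.9195
  5       21.875        20.7619       103.8094
  6       21.875        20.5461       123.2768
  7       21.875        20.3326       142.3285
  8      521.875       480.0384     3,840.3069
  Σ                    626.9295     4,421.7348
P = 626.9295; Macaulay duration = 4,421.7348 / 626.9295 = 7.05300 half-year periods = 3.52650 years.
Modified duration = D_Mac / (1 + y) = 3.52650 / 1.0105 = 3.48986 years.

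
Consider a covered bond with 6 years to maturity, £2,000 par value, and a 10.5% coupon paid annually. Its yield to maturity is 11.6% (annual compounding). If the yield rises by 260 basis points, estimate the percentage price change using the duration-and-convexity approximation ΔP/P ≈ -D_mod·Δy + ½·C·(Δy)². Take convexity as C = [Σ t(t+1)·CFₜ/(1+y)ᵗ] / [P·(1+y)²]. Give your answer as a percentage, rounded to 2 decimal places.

-10.16%

With y = 0.116:
  t   CF        PV=CF/(1+0.116)^t    t·PV        t(t+1)·PV
  1       210.00       188.1720       188.1720         376.3441
  2       210.00       168.6129       337.2259       1,011.6777
  3       210.00       151.0869       453.2606       1,813.0424
  4       210.00       135.3825       541.5300       2,707.6499
  5       210.00       121.3105       606.5524       3,639.3144
  6     2,210.00     1,143.9502     6,863.7010      48,045.9070
  Σ                  1,908.5150     8,990.4419      57,593.9355
P = 1,908.5150; D_Mac = 4.71070 yrs; D_mod = 4.22106 yrs; C = 24.22997.
Duration effect: -4.22106 × (+0.026) = -0.109747
Convexity effect: 0.5 × 24.22997 × (0.026)² = +0.0081897
ΔP/P ≈ -0.109747 + 0.0081897 = -0.101558 = -10.1558%.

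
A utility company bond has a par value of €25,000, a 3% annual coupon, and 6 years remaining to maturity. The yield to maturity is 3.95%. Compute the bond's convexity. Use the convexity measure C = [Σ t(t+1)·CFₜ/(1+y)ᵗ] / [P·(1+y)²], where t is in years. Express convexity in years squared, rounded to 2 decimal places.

With y = 0.0395:
  t   CF        PV=CF/(1+0.0395)^t    t·PV        t(t+1)·PV
  1       750.00       721.5007       721.5007       1,443.0014
  2       750.00       694.0844     1,388.1688       4,164.5063
  3       750.00       667.7098     2,003.1295       8,012.5182
  4       750.00       642.3375     2,569.3501      12,846.7503
  5       750.00       617.9293     3,089.6465      18,537.8793
  6    25,750.00    20,409.4016   122,456.4096     857,194.8670
  Σ                 23,752.9634   132,228.2052     902,199.5226
P = 23,752.9634.
Convexity = Σ t(t+1)·PV / [P·(1+y)²] = 902,199.5226 / (23,752.9634 × 1.080560) = 35.15085.

35.15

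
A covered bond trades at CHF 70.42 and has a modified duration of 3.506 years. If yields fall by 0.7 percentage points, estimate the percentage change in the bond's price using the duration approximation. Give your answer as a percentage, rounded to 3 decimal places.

Duration approximation: ΔP/P ≈ -D_mod · Δy = -3.506 × (-0.007) = +0.024542.
As a percentage: +2.4542%.

+2.454%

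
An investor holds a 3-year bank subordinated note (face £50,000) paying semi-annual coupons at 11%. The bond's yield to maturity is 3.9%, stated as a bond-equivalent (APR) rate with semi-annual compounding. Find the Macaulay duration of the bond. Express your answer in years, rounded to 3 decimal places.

2.671 years

Periodic yield y = 0.0195. Discount each cash flow and weight by its period:
  t   CF        PV=CF/(1+0.0195)^t    t·PV
  1     2,750.00     2,697.4007     2,697.4007
  2     2,750.00     2,645.8074     5,291.6149
  3     2,750.00     2,595.2010     7,785.6031
  4     2,750.00     2,545.5626    10,182.2502
  5     2,750.00     2,496.8735    12,484.3676
  6    52,750.00    46,978.4932   281,870.9594
  Σ                 59,959.3385   320,312.1958
Price P = Σ PV = 59,959.3385.
Macaulay duration = Σ(t·PV) / P = 320,312.1958 / 59,959.3385 = 5.34216 half-year periods.
In years: 5.34216 / 2 = 2.67108 years.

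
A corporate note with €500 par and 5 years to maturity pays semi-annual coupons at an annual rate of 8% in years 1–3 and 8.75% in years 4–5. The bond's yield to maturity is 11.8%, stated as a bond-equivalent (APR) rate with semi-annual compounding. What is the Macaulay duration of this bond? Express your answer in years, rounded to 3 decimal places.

4.145 years

Periodic yield y = 0.059. Discount each cash flow and weight by its period:
  t   CF        PV=CF/(1+0.059)^t    t·PV
  1       20.000        18.8857        18.8857
  2       20.000        17.8336        35.6671
  3       20.000        16.8400        50.5200
  4       20.000        15.9018        63.6072
  5       20.000        15.0159        75.0793
  6       20.000        14.1793        85.0757
  7       21.875        14.6446       102.5119
  8       21.875        13.8287       110.6294
  9       21.875        13.0582       117.5241
  10     521.875       294.1758     2,941.7577
  Σ                    434.3635     3,601.2581
Price P = Σ PV = 434.3635.
Macaulay duration = Σ(t·PV) / P = 3,601.2581 / 434.3635 = 8.29089 half-year periods.
In years: 8.29089 / 2 = 4.14544 years.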